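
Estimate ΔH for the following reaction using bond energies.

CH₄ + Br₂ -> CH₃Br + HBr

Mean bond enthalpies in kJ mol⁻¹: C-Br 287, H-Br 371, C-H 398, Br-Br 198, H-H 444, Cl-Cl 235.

Bonds broken (reactants):
  Br-Br: 1 × 198 = 198
  C-H: 4 × 398 = 1592
  Σ(broken) = 1790 kJ
Bonds formed (products):
  C-Br: 1 × 287 = 287
  C-H: 3 × 398 = 1194
  H-Br: 1 × 371 = 371
  Σ(formed) = 1852 kJ
ΔH = Σ(broken) − Σ(formed) = 1790 − 1852 = −62 kJ

ΔH ≈ −62 kJ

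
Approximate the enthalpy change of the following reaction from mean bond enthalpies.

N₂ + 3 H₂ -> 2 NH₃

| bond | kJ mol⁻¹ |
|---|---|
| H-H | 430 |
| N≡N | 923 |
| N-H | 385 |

ΔH ≈ −97 kJ

Bonds broken (reactants):
  H-H: 3 × 430 = 1290
  N≡N: 1 × 923 = 923
  Σ(broken) = 2213 kJ
Bonds formed (products):
  N-H: 6 × 385 = 2310
  Σ(formed) = 2310 kJ
ΔH = Σ(broken) − Σ(formed) = 2213 − 2310 = −97 kJ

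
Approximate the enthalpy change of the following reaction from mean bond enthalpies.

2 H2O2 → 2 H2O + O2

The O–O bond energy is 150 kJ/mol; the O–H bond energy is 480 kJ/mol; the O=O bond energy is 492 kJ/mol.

Bonds broken (reactants):
  O–H: 4 × 480 = 1920
  O–O: 2 × 150 = 300
  Σ(broken) = 2220 kJ
Bonds formed (products):
  O–H: 4 × 480 = 1920
  O=O: 1 × 492 = 492
  Σ(formed) = 2412 kJ
ΔH = Σ(broken) − Σ(formed) = 2220 − 2412 = −192 kJ

ΔH ≈ −192 kJ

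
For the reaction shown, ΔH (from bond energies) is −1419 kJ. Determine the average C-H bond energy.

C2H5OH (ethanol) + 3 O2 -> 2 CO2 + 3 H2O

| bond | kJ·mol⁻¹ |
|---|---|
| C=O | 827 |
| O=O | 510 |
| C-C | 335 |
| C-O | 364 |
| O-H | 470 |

D(C-H) ≈ 402 kJ/mol

Let D be the C-H bond energy.
Σ(broken) = 1×335 + 5×D + 1×364 + 1×470 + 3×510 = 2699 + 5D
Σ(formed) = 4×827 + 6×470 = 6128
ΔH = Σ(broken) − Σ(formed) = (2699 + 5D) − (6128) = −3429 + 5D
Setting this equal to −1419 kJ gives 5D = 2010, so D = 402 kJ/mol.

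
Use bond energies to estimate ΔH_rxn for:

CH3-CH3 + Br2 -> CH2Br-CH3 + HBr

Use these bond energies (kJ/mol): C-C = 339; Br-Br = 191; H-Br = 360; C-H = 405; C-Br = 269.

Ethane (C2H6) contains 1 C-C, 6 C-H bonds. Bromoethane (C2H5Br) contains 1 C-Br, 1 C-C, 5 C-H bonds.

ΔH ≈ −33 kJ

Bonds broken (reactants):
  Br-Br: 1 × 191 = 191
  C-C: 1 × 339 = 339
  C-H: 6 × 405 = 2430
  Σ(broken) = 2960 kJ
Bonds formed (products):
  C-Br: 1 × 269 = 269
  C-C: 1 × 339 = 339
  C-H: 5 × 405 = 2025
  H-Br: 1 × 360 = 360
  Σ(formed) = 2993 kJ
ΔH = Σ(broken) − Σ(formed) = 2960 − 2993 = −33 kJ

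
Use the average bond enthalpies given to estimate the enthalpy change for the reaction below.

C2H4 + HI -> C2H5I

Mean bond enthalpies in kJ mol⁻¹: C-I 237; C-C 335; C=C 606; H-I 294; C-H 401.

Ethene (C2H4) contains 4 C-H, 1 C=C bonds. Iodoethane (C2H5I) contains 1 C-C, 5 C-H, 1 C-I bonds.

ΔH ≈ −73 kJ

Bonds broken (reactants):
  C-H: 4 × 401 = 1604
  C=C: 1 × 606 = 606
  H-I: 1 × 294 = 294
  Σ(broken) = 2504 kJ
Bonds formed (products):
  C-C: 1 × 335 = 335
  C-H: 5 × 401 = 2005
  C-I: 1 × 237 = 237
  Σ(formed) = 2577 kJ
ΔH = Σ(broken) − Σ(formed) = 2504 − 2577 = −73 kJ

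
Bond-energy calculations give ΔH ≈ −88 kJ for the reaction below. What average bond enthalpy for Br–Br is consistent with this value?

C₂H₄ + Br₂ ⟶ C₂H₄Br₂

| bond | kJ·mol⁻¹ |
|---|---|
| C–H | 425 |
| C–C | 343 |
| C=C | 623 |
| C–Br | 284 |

Let D be the Br–Br bond energy.
Σ(broken) = 1×D + 4×425 + 1×623 = 2323 + D
Σ(formed) = 2×284 + 1×343 + 4×425 = 2611
ΔH = Σ(broken) − Σ(formed) = (2323 + D) − (2611) = −288 + D
Setting this equal to −88 kJ gives D = 200 kJ/mol.

D(Br–Br) ≈ 200 kJ/mol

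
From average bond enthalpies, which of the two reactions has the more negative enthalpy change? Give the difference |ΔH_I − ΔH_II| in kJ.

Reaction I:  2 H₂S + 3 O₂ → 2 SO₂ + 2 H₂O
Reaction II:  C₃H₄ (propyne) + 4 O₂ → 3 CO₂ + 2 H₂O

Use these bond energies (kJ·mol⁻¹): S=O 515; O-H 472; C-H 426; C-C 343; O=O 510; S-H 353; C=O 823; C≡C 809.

Reaction II, by 924 kJ

Reaction I:
  Bonds broken (reactants):
    O=O: 3 × 510 = 1530
    S-H: 4 × 353 = 1412
    Σ(broken) = 2942 kJ
  Bonds formed (products):
    O-H: 4 × 472 = 1888
    S=O: 4 × 515 = 2060
    Σ(formed) = 3948 kJ
  ΔH_I = 2942 − 3948 = −1006 kJ
Reaction II:
  Bonds broken (reactants):
    C≡C: 1 × 809 = 809
    C-C: 1 × 343 = 343
    C-H: 4 × 426 = 1704
    O=O: 4 × 510 = 2040
    Σ(broken) = 4896 kJ
  Bonds formed (products):
    C=O: 6 × 823 = 4938
    O-H: 4 × 472 = 1888
    Σ(formed) = 6826 kJ
  ΔH_II = 4896 − 6826 = −1930 kJ
ΔH_I − ΔH_II = +924 kJ, so reaction II has the more negative ΔH; |ΔH_I − ΔH_II| = 924 kJ.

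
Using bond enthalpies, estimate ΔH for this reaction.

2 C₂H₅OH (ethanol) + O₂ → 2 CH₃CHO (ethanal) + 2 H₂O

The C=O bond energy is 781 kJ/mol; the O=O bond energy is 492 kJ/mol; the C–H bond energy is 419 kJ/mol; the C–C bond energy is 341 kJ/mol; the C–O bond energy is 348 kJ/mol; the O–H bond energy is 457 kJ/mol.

ΔH ≈ −450 kJ

Bonds broken (reactants):
  C–C: 2 × 341 = 682
  C–H: 10 × 419 = 4190
  C–O: 2 × 348 = 696
  O–H: 2 × 457 = 914
  O=O: 1 × 492 = 492
  Σ(broken) = 6974 kJ
Bonds formed (products):
  C–C: 2 × 341 = 682
  C–H: 8 × 419 = 3352
  C=O: 2 × 781 = 1562
  O–H: 4 × 457 = 1828
  Σ(formed) = 7424 kJ
ΔH = Σ(broken) − Σ(formed) = 6974 − 7424 = −450 kJ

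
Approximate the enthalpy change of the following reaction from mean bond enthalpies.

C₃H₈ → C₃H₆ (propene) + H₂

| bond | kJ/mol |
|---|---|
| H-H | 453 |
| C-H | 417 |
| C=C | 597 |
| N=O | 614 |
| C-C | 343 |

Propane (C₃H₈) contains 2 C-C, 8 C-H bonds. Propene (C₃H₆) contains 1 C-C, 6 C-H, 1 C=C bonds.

ΔH ≈ +127 kJ

Bonds broken (reactants):
  C-C: 2 × 343 = 686
  C-H: 8 × 417 = 3336
  Σ(broken) = 4022 kJ
Bonds formed (products):
  C-C: 1 × 343 = 343
  C-H: 6 × 417 = 2502
  C=C: 1 × 597 = 597
  H-H: 1 × 453 = 453
  Σ(formed) = 3895 kJ
ΔH = Σ(broken) − Σ(formed) = 4022 − 3895 = +127 kJ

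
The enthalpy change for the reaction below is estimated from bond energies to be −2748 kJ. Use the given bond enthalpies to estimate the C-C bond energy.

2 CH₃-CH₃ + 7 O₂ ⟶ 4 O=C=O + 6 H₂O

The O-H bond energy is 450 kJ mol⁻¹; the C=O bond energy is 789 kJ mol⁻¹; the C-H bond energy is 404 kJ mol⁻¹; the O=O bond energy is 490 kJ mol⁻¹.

Let D be the C-C bond energy.
Σ(broken) = 2×D + 12×404 + 7×490 = 8278 + 2D
Σ(formed) = 8×789 + 12×450 = 11712
ΔH = Σ(broken) − Σ(formed) = (8278 + 2D) − (11712) = −3434 + 2D
Setting this equal to −2748 kJ gives 2D = 686, so D = 343 kJ/mol.

D(C-C) ≈ 343 kJ/mol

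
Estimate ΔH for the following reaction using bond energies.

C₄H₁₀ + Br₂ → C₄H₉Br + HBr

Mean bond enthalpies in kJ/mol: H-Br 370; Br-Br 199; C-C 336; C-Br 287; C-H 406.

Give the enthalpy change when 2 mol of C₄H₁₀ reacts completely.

ΔH = −104 kJ

Bonds broken (reactants):
  Br-Br: 1 × 199 = 199
  C-C: 3 × 336 = 1008
  C-H: 10 × 406 = 4060
  Σ(broken) = 5267 kJ
Bonds formed (products):
  C-Br: 1 × 287 = 287
  C-C: 3 × 336 = 1008
  C-H: 9 × 406 = 3654
  H-Br: 1 × 370 = 370
  Σ(formed) = 5319 kJ
ΔH = Σ(broken) − Σ(formed) = 5267 − 5319 = −52 kJ
For 2× the reaction as written: 2 × (−52) = −104 kJ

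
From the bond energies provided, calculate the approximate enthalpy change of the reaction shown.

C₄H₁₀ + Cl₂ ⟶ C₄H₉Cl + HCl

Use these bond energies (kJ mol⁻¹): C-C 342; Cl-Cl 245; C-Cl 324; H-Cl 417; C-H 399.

Bonds broken (reactants):
  C-C: 3 × 342 = 1026
  C-H: 10 × 399 = 3990
  Cl-Cl: 1 × 245 = 245
  Σ(broken) = 5261 kJ
Bonds formed (products):
  C-C: 3 × 342 = 1026
  C-Cl: 1 × 324 = 324
  C-H: 9 × 399 = 3591
  H-Cl: 1 × 417 = 417
  Σ(formed) = 5358 kJ
ΔH = Σ(broken) − Σ(formed) = 5261 − 5358 = −97 kJ

ΔH ≈ −97 kJ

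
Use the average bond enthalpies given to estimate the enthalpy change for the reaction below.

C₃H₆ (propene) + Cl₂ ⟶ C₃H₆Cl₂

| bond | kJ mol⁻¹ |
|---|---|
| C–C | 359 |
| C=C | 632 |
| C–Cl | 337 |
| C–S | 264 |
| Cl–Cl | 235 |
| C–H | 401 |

ΔH ≈ −166 kJ

Bonds broken (reactants):
  C–C: 1 × 359 = 359
  C–H: 6 × 401 = 2406
  C=C: 1 × 632 = 632
  Cl–Cl: 1 × 235 = 235
  Σ(broken) = 3632 kJ
Bonds formed (products):
  C–C: 2 × 359 = 718
  C–Cl: 2 × 337 = 674
  C–H: 6 × 401 = 2406
  Σ(formed) = 3798 kJ
ΔH = Σ(broken) − Σ(formed) = 3632 − 3798 = −166 kJ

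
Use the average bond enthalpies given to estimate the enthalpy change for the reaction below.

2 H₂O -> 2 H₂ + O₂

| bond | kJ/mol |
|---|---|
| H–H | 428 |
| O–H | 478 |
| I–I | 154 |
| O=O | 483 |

ΔH ≈ +573 kJ

Bonds broken (reactants):
  O–H: 4 × 478 = 1912
  Σ(broken) = 1912 kJ
Bonds formed (products):
  H–H: 2 × 428 = 856
  O=O: 1 × 483 = 483
  Σ(formed) = 1339 kJ
ΔH = Σ(broken) − Σ(formed) = 1912 − 1339 = +573 kJ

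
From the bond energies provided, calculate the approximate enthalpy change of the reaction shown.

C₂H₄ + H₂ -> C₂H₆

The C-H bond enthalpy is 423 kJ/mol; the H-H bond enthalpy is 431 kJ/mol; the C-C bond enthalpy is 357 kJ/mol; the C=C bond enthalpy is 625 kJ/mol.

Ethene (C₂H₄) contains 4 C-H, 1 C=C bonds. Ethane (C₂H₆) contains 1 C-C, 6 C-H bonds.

ΔH ≈ −147 kJ

Bonds broken (reactants):
  C-H: 4 × 423 = 1692
  C=C: 1 × 625 = 625
  H-H: 1 × 431 = 431
  Σ(broken) = 2748 kJ
Bonds formed (products):
  C-C: 1 × 357 = 357
  C-H: 6 × 423 = 2538
  Σ(formed) = 2895 kJ
ΔH = Σ(broken) − Σ(formed) = 2748 − 2895 = −147 kJ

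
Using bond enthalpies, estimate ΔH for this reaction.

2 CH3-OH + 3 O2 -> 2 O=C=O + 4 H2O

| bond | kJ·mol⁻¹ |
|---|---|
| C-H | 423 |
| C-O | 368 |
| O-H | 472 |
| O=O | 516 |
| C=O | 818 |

Bonds broken (reactants):
  C-H: 6 × 423 = 2538
  C-O: 2 × 368 = 736
  O-H: 2 × 472 = 944
  O=O: 3 × 516 = 1548
  Σ(broken) = 5766 kJ
Bonds formed (products):
  C=O: 4 × 818 = 3272
  O-H: 8 × 472 = 3776
  Σ(formed) = 7048 kJ
ΔH = Σ(broken) − Σ(formed) = 5766 − 7048 = −1282 kJ

ΔH ≈ −1282 kJ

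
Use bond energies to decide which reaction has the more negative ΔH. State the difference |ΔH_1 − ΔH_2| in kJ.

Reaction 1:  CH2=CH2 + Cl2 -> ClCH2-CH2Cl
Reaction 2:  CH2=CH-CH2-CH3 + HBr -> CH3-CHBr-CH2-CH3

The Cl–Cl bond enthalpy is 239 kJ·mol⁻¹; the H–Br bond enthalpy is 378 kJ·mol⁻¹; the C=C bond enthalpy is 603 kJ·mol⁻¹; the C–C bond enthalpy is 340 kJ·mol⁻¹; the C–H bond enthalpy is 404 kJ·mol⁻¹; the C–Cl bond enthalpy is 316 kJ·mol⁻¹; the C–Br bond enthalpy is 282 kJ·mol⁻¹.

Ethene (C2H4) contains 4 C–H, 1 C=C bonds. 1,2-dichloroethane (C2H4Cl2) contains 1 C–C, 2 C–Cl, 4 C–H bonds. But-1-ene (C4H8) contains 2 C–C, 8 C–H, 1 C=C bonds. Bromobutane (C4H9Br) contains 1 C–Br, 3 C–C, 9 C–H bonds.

Reaction 1:
  Bonds broken (reactants):
    C–H: 4 × 404 = 1616
    C=C: 1 × 603 = 603
    Cl–Cl: 1 × 239 = 239
    Σ(broken) = 2458 kJ
  Bonds formed (products):
    C–C: 1 × 340 = 340
    C–Cl: 2 × 316 = 632
    C–H: 4 × 404 = 1616
    Σ(formed) = 2588 kJ
  ΔH_1 = 2458 − 2588 = −130 kJ
Reaction 2:
  Bonds broken (reactants):
    C–C: 2 × 340 = 680
    C–H: 8 × 404 = 3232
    C=C: 1 × 603 = 603
    H–Br: 1 × 378 = 378
    Σ(broken) = 4893 kJ
  Bonds formed (products):
    C–Br: 1 × 282 = 282
    C–C: 3 × 340 = 1020
    C–H: 9 × 404 = 3636
    Σ(formed) = 4938 kJ
  ΔH_2 = 4893 − 4938 = −45 kJ
ΔH_1 − ΔH_2 = −85 kJ, so reaction 1 has the more negative ΔH; |ΔH_1 − ΔH_2| = 85 kJ.

Reaction 1, by 85 kJ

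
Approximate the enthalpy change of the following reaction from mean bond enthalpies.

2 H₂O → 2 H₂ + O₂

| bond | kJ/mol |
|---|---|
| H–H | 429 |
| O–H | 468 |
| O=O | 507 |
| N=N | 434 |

ΔH ≈ +507 kJ

Bonds broken (reactants):
  O–H: 4 × 468 = 1872
  Σ(broken) = 1872 kJ
Bonds formed (products):
  H–H: 2 × 429 = 858
  O=O: 1 × 507 = 507
  Σ(formed) = 1365 kJ
ΔH = Σ(broken) − Σ(formed) = 1872 − 1365 = +507 kJ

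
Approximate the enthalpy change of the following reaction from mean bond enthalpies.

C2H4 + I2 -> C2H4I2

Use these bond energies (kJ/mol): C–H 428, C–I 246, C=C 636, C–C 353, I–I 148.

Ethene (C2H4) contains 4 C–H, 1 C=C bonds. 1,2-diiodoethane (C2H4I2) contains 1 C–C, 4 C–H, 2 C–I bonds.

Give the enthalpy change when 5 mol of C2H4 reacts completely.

ΔH = −305 kJ

Bonds broken (reactants):
  C–H: 4 × 428 = 1712
  C=C: 1 × 636 = 636
  I–I: 1 × 148 = 148
  Σ(broken) = 2496 kJ
Bonds formed (products):
  C–C: 1 × 353 = 353
  C–H: 4 × 428 = 1712
  C–I: 2 × 246 = 492
  Σ(formed) = 2557 kJ
ΔH = Σ(broken) − Σ(formed) = 2496 − 2557 = −61 kJ
For 5× the reaction as written: 5 × (−61) = −305 kJ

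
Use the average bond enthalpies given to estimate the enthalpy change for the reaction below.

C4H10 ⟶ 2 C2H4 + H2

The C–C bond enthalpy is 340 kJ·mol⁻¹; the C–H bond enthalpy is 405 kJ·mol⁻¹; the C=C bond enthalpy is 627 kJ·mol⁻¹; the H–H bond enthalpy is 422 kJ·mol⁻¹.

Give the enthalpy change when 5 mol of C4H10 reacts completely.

Bonds broken (reactants):
  C–C: 3 × 340 = 1020
  C–H: 10 × 405 = 4050
  Σ(broken) = 5070 kJ
Bonds formed (products):
  C–H: 8 × 405 = 3240
  C=C: 2 × 627 = 1254
  H–H: 1 × 422 = 422
  Σ(formed) = 4916 kJ
ΔH = Σ(broken) − Σ(formed) = 5070 − 4916 = +154 kJ
For 5× the reaction as written: 5 × (+154) = +770 kJ

ΔH = +770 kJ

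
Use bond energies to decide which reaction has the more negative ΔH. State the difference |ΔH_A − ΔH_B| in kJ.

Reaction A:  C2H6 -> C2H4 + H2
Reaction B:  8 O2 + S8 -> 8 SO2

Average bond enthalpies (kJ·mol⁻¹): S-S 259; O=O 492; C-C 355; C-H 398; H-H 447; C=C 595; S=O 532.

Reaction A:
  Bonds broken (reactants):
    C-C: 1 × 355 = 355
    C-H: 6 × 398 = 2388
    Σ(broken) = 2743 kJ
  Bonds formed (products):
    C-H: 4 × 398 = 1592
    C=C: 1 × 595 = 595
    H-H: 1 × 447 = 447
    Σ(formed) = 2634 kJ
  ΔH_A = 2743 − 2634 = +109 kJ
Reaction B:
  Bonds broken (reactants):
    O=O: 8 × 492 = 3936
    S-S: 8 × 259 = 2072
    Σ(broken) = 6008 kJ
  Bonds formed (products):
    S=O: 16 × 532 = 8512
    Σ(formed) = 8512 kJ
  ΔH_B = 6008 − 8512 = −2504 kJ
ΔH_A − ΔH_B = +2613 kJ, so reaction B has the more negative ΔH; |ΔH_A − ΔH_B| = 2613 kJ.

Reaction B, by 2613 kJ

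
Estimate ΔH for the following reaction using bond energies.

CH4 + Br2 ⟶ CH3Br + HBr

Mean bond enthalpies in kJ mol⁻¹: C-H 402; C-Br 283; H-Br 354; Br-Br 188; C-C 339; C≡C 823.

ΔH ≈ −47 kJ

Bonds broken (reactants):
  Br-Br: 1 × 188 = 188
  C-H: 4 × 402 = 1608
  Σ(broken) = 1796 kJ
Bonds formed (products):
  C-Br: 1 × 283 = 283
  C-H: 3 × 402 = 1206
  H-Br: 1 × 354 = 354
  Σ(formed) = 1843 kJ
ΔH = Σ(broken) − Σ(formed) = 1796 − 1843 = −47 kJ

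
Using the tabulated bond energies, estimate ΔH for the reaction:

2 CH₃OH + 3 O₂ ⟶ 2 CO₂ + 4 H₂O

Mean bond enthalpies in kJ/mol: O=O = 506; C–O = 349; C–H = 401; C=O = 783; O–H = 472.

Bonds broken (reactants):
  C–H: 6 × 401 = 2406
  C–O: 2 × 349 = 698
  O–H: 2 × 472 = 944
  O=O: 3 × 506 = 1518
  Σ(broken) = 5566 kJ
Bonds formed (products):
  C=O: 4 × 783 = 3132
  O–H: 8 × 472 = 3776
  Σ(formed) = 6908 kJ
ΔH = Σ(broken) − Σ(formed) = 5566 − 6908 = −1342 kJ

ΔH ≈ −1342 kJ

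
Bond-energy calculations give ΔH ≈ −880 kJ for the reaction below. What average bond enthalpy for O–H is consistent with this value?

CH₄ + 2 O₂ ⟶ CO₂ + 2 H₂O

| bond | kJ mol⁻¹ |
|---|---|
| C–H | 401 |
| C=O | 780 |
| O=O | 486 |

Let D be the O–H bond energy.
Σ(broken) = 4×401 + 2×486 = 2576
Σ(formed) = 2×780 + 4×D = 1560 + 4D
ΔH = Σ(broken) − Σ(formed) = (2576) − (1560 + 4D) = +1016 − 4D
Setting this equal to −880 kJ gives 4D = 1896, so D = 474 kJ/mol.

D(O–H) ≈ 474 kJ/mol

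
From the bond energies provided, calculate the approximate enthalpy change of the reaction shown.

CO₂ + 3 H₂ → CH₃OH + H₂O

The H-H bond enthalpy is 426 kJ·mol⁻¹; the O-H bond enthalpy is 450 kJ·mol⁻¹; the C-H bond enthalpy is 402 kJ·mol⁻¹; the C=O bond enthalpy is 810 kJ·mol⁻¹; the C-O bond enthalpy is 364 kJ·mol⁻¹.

Bonds broken (reactants):
  C=O: 2 × 810 = 1620
  H-H: 3 × 426 = 1278
  Σ(broken) = 2898 kJ
Bonds formed (products):
  C-H: 3 × 402 = 1206
  C-O: 1 × 364 = 364
  O-H: 3 × 450 = 1350
  Σ(formed) = 2920 kJ
ΔH = Σ(broken) − Σ(formed) = 2898 − 2920 = −22 kJ

ΔH ≈ −22 kJ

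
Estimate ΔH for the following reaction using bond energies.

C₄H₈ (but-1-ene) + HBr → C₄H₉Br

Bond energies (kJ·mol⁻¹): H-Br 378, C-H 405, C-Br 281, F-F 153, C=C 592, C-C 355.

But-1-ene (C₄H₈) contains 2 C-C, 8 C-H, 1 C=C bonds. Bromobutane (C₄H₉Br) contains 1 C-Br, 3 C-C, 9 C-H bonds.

Bonds broken (reactants):
  C-C: 2 × 355 = 710
  C-H: 8 × 405 = 3240
  C=C: 1 × 592 = 592
  H-Br: 1 × 378 = 378
  Σ(broken) = 4920 kJ
Bonds formed (products):
  C-Br: 1 × 281 = 281
  C-C: 3 × 355 = 1065
  C-H: 9 × 405 = 3645
  Σ(formed) = 4991 kJ
ΔH = Σ(broken) − Σ(formed) = 4920 − 4991 = −71 kJ

ΔH ≈ −71 kJ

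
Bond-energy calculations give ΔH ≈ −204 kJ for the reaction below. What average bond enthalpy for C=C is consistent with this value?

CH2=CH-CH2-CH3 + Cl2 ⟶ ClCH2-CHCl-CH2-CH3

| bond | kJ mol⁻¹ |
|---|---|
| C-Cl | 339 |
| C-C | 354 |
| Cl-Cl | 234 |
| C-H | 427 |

D(C=C) ≈ 594 kJ/mol

Let D be the C=C bond energy.
Σ(broken) = 2×354 + 8×427 + 1×D + 1×234 = 4358 + D
Σ(formed) = 3×354 + 2×339 + 8×427 = 5156
ΔH = Σ(broken) − Σ(formed) = (4358 + D) − (5156) = −798 + D
Setting this equal to −204 kJ gives D = 594 kJ/mol.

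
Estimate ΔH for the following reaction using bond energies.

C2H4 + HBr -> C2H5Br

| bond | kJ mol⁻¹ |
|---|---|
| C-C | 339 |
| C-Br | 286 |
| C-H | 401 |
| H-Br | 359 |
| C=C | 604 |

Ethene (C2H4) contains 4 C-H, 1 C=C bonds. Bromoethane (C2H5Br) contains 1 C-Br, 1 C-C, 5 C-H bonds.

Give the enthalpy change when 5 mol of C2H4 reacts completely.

Bonds broken (reactants):
  C-H: 4 × 401 = 1604
  C=C: 1 × 604 = 604
  H-Br: 1 × 359 = 359
  Σ(broken) = 2567 kJ
Bonds formed (products):
  C-Br: 1 × 286 = 286
  C-C: 1 × 339 = 339
  C-H: 5 × 401 = 2005
  Σ(formed) = 2630 kJ
ΔH = Σ(broken) − Σ(formed) = 2567 − 2630 = −63 kJ
For 5× the reaction as written: 5 × (−63) = −315 kJ

ΔH = −315 kJ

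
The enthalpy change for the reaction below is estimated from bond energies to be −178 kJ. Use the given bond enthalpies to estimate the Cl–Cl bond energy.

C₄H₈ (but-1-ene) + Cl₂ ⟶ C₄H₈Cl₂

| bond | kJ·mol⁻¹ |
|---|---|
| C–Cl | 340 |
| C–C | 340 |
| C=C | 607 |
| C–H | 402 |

D(Cl–Cl) ≈ 235 kJ/mol

Let D be the Cl–Cl bond energy.
Σ(broken) = 2×340 + 8×402 + 1×607 + 1×D = 4503 + D
Σ(formed) = 3×340 + 2×340 + 8×402 = 4916
ΔH = Σ(broken) − Σ(formed) = (4503 + D) − (4916) = −413 + D
Setting this equal to −178 kJ gives D = 235 kJ/mol.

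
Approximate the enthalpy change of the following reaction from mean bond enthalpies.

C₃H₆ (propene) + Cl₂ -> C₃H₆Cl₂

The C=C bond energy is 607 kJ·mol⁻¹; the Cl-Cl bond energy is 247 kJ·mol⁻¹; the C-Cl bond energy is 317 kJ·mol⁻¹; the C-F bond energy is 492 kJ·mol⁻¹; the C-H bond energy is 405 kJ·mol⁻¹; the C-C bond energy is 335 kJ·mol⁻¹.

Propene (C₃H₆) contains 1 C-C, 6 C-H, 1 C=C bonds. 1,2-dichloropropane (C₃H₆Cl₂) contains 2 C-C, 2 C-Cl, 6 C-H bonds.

ΔH ≈ −115 kJ

Bonds broken (reactants):
  C-C: 1 × 335 = 335
  C-H: 6 × 405 = 2430
  C=C: 1 × 607 = 607
  Cl-Cl: 1 × 247 = 247
  Σ(broken) = 3619 kJ
Bonds formed (products):
  C-C: 2 × 335 = 670
  C-Cl: 2 × 317 = 634
  C-H: 6 × 405 = 2430
  Σ(formed) = 3734 kJ
ΔH = Σ(broken) − Σ(formed) = 3619 − 3734 = −115 kJ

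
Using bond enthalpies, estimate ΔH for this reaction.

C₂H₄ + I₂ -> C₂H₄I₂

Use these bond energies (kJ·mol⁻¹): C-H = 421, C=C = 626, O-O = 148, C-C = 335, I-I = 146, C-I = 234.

ΔH ≈ −31 kJ

Bonds broken (reactants):
  C-H: 4 × 421 = 1684
  C=C: 1 × 626 = 626
  I-I: 1 × 146 = 146
  Σ(broken) = 2456 kJ
Bonds formed (products):
  C-C: 1 × 335 = 335
  C-H: 4 × 421 = 1684
  C-I: 2 × 234 = 468
  Σ(formed) = 2487 kJ
ΔH = Σ(broken) − Σ(formed) = 2456 − 2487 = −31 kJ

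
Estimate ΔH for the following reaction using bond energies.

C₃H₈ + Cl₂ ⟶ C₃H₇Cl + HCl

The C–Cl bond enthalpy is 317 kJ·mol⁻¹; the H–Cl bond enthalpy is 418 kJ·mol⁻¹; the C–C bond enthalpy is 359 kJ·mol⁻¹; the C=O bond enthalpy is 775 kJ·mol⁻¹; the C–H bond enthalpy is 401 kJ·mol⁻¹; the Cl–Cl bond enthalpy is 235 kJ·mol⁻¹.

Bonds broken (reactants):
  C–C: 2 × 359 = 718
  C–H: 8 × 401 = 3208
  Cl–Cl: 1 × 235 = 235
  Σ(broken) = 4161 kJ
Bonds formed (products):
  C–C: 2 × 359 = 718
  C–Cl: 1 × 317 = 317
  C–H: 7 × 401 = 2807
  H–Cl: 1 × 418 = 418
  Σ(formed) = 4260 kJ
ΔH = Σ(broken) − Σ(formed) = 4161 − 4260 = −99 kJ

ΔH ≈ −99 kJ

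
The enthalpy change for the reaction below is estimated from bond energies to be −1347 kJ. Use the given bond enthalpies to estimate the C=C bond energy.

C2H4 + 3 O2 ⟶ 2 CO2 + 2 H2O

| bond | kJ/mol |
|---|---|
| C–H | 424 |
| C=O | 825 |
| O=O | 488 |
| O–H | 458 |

Let D be the C=C bond energy.
Σ(broken) = 4×424 + 1×D + 3×488 = 3160 + D
Σ(formed) = 4×825 + 4×458 = 5132
ΔH = Σ(broken) − Σ(formed) = (3160 + D) − (5132) = −1972 + D
Setting this equal to −1347 kJ gives D = 625 kJ/mol.

D(C=C) ≈ 625 kJ/mol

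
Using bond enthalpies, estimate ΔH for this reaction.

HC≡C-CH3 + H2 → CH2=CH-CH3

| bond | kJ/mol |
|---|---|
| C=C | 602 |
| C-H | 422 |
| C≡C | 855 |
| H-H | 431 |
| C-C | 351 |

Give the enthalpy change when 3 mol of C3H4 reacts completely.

Bonds broken (reactants):
  C≡C: 1 × 855 = 855
  C-C: 1 × 351 = 351
  C-H: 4 × 422 = 1688
  H-H: 1 × 431 = 431
  Σ(broken) = 3325 kJ
Bonds formed (products):
  C-C: 1 × 351 = 351
  C-H: 6 × 422 = 2532
  C=C: 1 × 602 = 602
  Σ(formed) = 3485 kJ
ΔH = Σ(broken) − Σ(formed) = 3325 − 3485 = −160 kJ
For 3× the reaction as written: 3 × (−160) = −480 kJ

ΔH = −480 kJ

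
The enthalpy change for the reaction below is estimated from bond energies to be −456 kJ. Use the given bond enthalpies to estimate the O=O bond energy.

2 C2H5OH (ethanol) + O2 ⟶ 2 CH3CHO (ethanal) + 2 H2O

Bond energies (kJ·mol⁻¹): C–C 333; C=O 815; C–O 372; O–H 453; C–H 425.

Let D be the O=O bond energy.
Σ(broken) = 2×333 + 10×425 + 2×372 + 2×453 + 1×D = 6566 + D
Σ(formed) = 2×333 + 8×425 + 2×815 + 4×453 = 7508
ΔH = Σ(broken) − Σ(formed) = (6566 + D) − (7508) = −942 + D
Setting this equal to −456 kJ gives D = 486 kJ/mol.

D(O=O) ≈ 486 kJ/mol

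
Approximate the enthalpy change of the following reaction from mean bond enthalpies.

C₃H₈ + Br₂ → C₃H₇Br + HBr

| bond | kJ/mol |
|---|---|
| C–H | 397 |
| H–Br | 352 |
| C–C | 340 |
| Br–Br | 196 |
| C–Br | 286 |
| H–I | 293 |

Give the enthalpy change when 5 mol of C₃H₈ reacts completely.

Bonds broken (reactants):
  Br–Br: 1 × 196 = 196
  C–C: 2 × 340 = 680
  C–H: 8 × 397 = 3176
  Σ(broken) = 4052 kJ
Bonds formed (products):
  C–Br: 1 × 286 = 286
  C–C: 2 × 340 = 680
  C–H: 7 × 397 = 2779
  H–Br: 1 × 352 = 352
  Σ(formed) = 4097 kJ
ΔH = Σ(broken) − Σ(formed) = 4052 − 4097 = −45 kJ
For 5× the reaction as written: 5 × (−45) = −225 kJ

ΔH = −225 kJ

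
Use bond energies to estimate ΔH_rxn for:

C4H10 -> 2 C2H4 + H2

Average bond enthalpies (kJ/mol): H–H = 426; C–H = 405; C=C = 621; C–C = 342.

Bonds broken (reactants):
  C–C: 3 × 342 = 1026
  C–H: 10 × 405 = 4050
  Σ(broken) = 5076 kJ
Bonds formed (products):
  C–H: 8 × 405 = 3240
  C=C: 2 × 621 = 1242
  H–H: 1 × 426 = 426
  Σ(formed) = 4908 kJ
ΔH = Σ(broken) − Σ(formed) = 5076 − 4908 = +168 kJ

ΔH ≈ +168 kJ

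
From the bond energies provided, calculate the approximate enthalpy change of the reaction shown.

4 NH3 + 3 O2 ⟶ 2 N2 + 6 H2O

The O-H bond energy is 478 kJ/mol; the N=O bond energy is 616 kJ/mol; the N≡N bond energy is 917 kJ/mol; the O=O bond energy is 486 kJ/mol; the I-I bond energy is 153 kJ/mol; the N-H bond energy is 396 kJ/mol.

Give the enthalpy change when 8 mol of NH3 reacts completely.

Bonds broken (reactants):
  N-H: 12 × 396 = 4752
  O=O: 3 × 486 = 1458
  Σ(broken) = 6210 kJ
Bonds formed (products):
  N≡N: 2 × 917 = 1834
  O-H: 12 × 478 = 5736
  Σ(formed) = 7570 kJ
ΔH = Σ(broken) − Σ(formed) = 6210 − 7570 = −1360 kJ
For 2× the reaction as written: 2 × (−1360) = −2720 kJ

ΔH = −2720 kJ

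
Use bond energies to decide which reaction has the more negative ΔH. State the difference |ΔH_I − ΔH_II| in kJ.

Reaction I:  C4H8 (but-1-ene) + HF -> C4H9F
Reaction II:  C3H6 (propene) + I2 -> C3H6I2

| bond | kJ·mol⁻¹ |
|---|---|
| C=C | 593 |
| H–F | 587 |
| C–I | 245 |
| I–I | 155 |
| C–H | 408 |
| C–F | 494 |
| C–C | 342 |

Reaction II, by 20 kJ

Reaction I:
  Bonds broken (reactants):
    C–C: 2 × 342 = 684
    C–H: 8 × 408 = 3264
    C=C: 1 × 593 = 593
    H–F: 1 × 587 = 587
    Σ(broken) = 5128 kJ
  Bonds formed (products):
    C–C: 3 × 342 = 1026
    C–F: 1 × 494 = 494
    C–H: 9 × 408 = 3672
    Σ(formed) = 5192 kJ
  ΔH_I = 5128 − 5192 = −64 kJ
Reaction II:
  Bonds broken (reactants):
    C–C: 1 × 342 = 342
    C–H: 6 × 408 = 2448
    C=C: 1 × 593 = 593
    I–I: 1 × 155 = 155
    Σ(broken) = 3538 kJ
  Bonds formed (products):
    C–C: 2 × 342 = 684
    C–H: 6 × 408 = 2448
    C–I: 2 × 245 = 490
    Σ(formed) = 3622 kJ
  ΔH_II = 3538 − 3622 = −84 kJ
ΔH_I − ΔH_II = +20 kJ, so reaction II has the more negative ΔH; |ΔH_I − ΔH_II| = 20 kJ.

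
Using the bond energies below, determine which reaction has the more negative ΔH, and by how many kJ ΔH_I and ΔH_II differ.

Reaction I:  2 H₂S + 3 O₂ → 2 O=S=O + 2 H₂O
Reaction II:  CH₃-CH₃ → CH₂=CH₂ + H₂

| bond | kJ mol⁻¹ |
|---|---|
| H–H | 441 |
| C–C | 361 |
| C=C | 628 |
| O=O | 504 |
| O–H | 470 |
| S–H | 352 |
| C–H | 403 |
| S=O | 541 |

Reaction I:
  Bonds broken (reactants):
    O=O: 3 × 504 = 1512
    S–H: 4 × 352 = 1408
    Σ(broken) = 2920 kJ
  Bonds formed (products):
    O–H: 4 × 470 = 1880
    S=O: 4 × 541 = 2164
    Σ(formed) = 4044 kJ
  ΔH_I = 2920 − 4044 = −1124 kJ
Reaction II:
  Bonds broken (reactants):
    C–C: 1 × 361 = 361
    C–H: 6 × 403 = 2418
    Σ(broken) = 2779 kJ
  Bonds formed (products):
    C–H: 4 × 403 = 1612
    C=C: 1 × 628 = 628
    H–H: 1 × 441 = 441
    Σ(formed) = 2681 kJ
  ΔH_II = 2779 − 2681 = +98 kJ
ΔH_I − ΔH_II = −1222 kJ, so reaction I has the more negative ΔH; |ΔH_I − ΔH_II| = 1222 kJ.

Reaction I, by 1222 kJ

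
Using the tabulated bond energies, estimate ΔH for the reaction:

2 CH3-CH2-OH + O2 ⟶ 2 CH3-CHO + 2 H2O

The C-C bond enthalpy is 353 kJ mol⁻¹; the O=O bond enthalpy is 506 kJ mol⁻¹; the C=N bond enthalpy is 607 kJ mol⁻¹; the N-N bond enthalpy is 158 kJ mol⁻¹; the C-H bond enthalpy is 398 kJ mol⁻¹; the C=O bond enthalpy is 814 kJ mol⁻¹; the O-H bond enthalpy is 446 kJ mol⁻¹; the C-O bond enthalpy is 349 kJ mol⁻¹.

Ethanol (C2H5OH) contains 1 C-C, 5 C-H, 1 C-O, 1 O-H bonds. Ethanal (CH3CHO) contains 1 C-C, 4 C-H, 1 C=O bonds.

ΔH ≈ −520 kJ

Bonds broken (reactants):
  C-C: 2 × 353 = 706
  C-H: 10 × 398 = 3980
  C-O: 2 × 349 = 698
  O-H: 2 × 446 = 892
  O=O: 1 × 506 = 506
  Σ(broken) = 6782 kJ
Bonds formed (products):
  C-C: 2 × 353 = 706
  C-H: 8 × 398 = 3184
  C=O: 2 × 814 = 1628
  O-H: 4 × 446 = 1784
  Σ(formed) = 7302 kJ
ΔH = Σ(broken) − Σ(formed) = 6782 − 7302 = −520 kJ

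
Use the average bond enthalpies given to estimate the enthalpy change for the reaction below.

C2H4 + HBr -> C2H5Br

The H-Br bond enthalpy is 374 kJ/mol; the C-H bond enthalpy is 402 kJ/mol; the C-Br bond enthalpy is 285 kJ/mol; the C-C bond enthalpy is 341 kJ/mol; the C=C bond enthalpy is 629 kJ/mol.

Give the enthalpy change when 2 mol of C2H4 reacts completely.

Bonds broken (reactants):
  C-H: 4 × 402 = 1608
  C=C: 1 × 629 = 629
  H-Br: 1 × 374 = 374
  Σ(broken) = 2611 kJ
Bonds formed (products):
  C-Br: 1 × 285 = 285
  C-C: 1 × 341 = 341
  C-H: 5 × 402 = 2010
  Σ(formed) = 2636 kJ
ΔH = Σ(broken) − Σ(formed) = 2611 − 2636 = −25 kJ
For 2× the reaction as written: 2 × (−25) = −50 kJ

ΔH = −50 kJ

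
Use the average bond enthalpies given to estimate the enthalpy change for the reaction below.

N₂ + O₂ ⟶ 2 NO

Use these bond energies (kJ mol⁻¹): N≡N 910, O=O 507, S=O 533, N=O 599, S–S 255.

Bonds broken (reactants):
  N≡N: 1 × 910 = 910
  O=O: 1 × 507 = 507
  Σ(broken) = 1417 kJ
Bonds formed (products):
  N=O: 2 × 599 = 1198
  Σ(formed) = 1198 kJ
ΔH = Σ(broken) − Σ(formed) = 1417 − 1198 = +219 kJ

ΔH ≈ +219 kJ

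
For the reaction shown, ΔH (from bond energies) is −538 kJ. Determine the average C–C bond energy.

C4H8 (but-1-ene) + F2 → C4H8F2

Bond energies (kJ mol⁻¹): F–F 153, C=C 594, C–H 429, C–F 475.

D(C–C) ≈ 335 kJ/mol

Let D be the C–C bond energy.
Σ(broken) = 2×D + 8×429 + 1×594 + 1×153 = 4179 + 2D
Σ(formed) = 3×D + 2×475 + 8×429 = 4382 + 3D
ΔH = Σ(broken) − Σ(formed) = (4179 + 2D) − (4382 + 3D) = −203 − D
Setting this equal to −538 kJ gives D = 335 kJ/mol.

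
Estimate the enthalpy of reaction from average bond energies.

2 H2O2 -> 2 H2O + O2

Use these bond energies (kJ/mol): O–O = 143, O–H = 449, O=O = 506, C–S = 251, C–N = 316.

Bonds broken (reactants):
  O–H: 4 × 449 = 1796
  O–O: 2 × 143 = 286
  Σ(broken) = 2082 kJ
Bonds formed (products):
  O–H: 4 × 449 = 1796
  O=O: 1 × 506 = 506
  Σ(formed) = 2302 kJ
ΔH = Σ(broken) − Σ(formed) = 2082 − 2302 = −220 kJ

ΔH ≈ −220 kJ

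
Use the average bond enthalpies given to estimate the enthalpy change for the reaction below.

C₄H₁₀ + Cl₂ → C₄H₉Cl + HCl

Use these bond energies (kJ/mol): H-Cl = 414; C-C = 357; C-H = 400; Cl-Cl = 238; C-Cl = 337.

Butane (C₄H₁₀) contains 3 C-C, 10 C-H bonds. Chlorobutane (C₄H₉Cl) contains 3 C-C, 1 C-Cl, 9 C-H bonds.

Bonds broken (reactants):
  C-C: 3 × 357 = 1071
  C-H: 10 × 400 = 4000
  Cl-Cl: 1 × 238 = 238
  Σ(broken) = 5309 kJ
Bonds formed (products):
  C-C: 3 × 357 = 1071
  C-Cl: 1 × 337 = 337
  C-H: 9 × 400 = 3600
  H-Cl: 1 × 414 = 414
  Σ(formed) = 5422 kJ
ΔH = Σ(broken) − Σ(formed) = 5309 − 5422 = −113 kJ

ΔH ≈ −113 kJ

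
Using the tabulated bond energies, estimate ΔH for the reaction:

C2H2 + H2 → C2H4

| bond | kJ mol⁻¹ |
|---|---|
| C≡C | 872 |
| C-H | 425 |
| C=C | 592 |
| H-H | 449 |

ΔH ≈ −121 kJ

Bonds broken (reactants):
  C≡C: 1 × 872 = 872
  C-H: 2 × 425 = 850
  H-H: 1 × 449 = 449
  Σ(broken) = 2171 kJ
Bonds formed (products):
  C-H: 4 × 425 = 1700
  C=C: 1 × 592 = 592
  Σ(formed) = 2292 kJ
ΔH = Σ(broken) − Σ(formed) = 2171 − 2292 = −121 kJ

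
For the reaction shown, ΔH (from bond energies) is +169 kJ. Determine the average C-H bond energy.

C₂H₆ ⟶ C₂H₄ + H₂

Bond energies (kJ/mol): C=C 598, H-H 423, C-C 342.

Let D be the C-H bond energy.
Σ(broken) = 1×342 + 6×D = 342 + 6D
Σ(formed) = 4×D + 1×598 + 1×423 = 1021 + 4D
ΔH = Σ(broken) − Σ(formed) = (342 + 6D) − (1021 + 4D) = −679 + 2D
Setting this equal to +169 kJ gives 2D = 848, so D = 424 kJ/mol.

D(C-H) ≈ 424 kJ/mol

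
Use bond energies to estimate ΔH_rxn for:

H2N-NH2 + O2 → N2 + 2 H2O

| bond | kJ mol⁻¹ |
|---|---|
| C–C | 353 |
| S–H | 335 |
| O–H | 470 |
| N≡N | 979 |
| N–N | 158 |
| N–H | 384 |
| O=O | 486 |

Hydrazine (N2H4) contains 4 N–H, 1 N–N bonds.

ΔH ≈ −679 kJ

Bonds broken (reactants):
  N–H: 4 × 384 = 1536
  N–N: 1 × 158 = 158
  O=O: 1 × 486 = 486
  Σ(broken) = 2180 kJ
Bonds formed (products):
  N≡N: 1 × 979 = 979
  O–H: 4 × 470 = 1880
  Σ(formed) = 2859 kJ
ΔH = Σ(broken) − Σ(formed) = 2180 − 2859 = −679 kJ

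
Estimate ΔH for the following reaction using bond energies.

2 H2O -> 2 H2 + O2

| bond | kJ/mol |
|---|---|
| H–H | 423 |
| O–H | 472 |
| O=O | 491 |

Bonds broken (reactants):
  O–H: 4 × 472 = 1888
  Σ(broken) = 1888 kJ
Bonds formed (products):
  H–H: 2 × 423 = 846
  O=O: 1 × 491 = 491
  Σ(formed) = 1337 kJ
ΔH = Σ(broken) − Σ(formed) = 1888 − 1337 = +551 kJ

ΔH ≈ +551 kJ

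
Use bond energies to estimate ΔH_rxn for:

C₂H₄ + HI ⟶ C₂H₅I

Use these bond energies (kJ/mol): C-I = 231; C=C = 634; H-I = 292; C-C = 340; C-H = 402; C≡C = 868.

ΔH ≈ −47 kJ

Bonds broken (reactants):
  C-H: 4 × 402 = 1608
  C=C: 1 × 634 = 634
  H-I: 1 × 292 = 292
  Σ(broken) = 2534 kJ
Bonds formed (products):
  C-C: 1 × 340 = 340
  C-H: 5 × 402 = 2010
  C-I: 1 × 231 = 231
  Σ(formed) = 2581 kJ
ΔH = Σ(broken) − Σ(formed) = 2534 − 2581 = −47 kJ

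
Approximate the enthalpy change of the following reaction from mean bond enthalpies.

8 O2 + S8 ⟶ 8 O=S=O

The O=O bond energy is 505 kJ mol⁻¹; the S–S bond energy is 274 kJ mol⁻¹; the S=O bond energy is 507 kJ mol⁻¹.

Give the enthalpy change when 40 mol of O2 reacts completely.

Bonds broken (reactants):
  O=O: 8 × 505 = 4040
  S–S: 8 × 274 = 2192
  Σ(broken) = 6232 kJ
Bonds formed (products):
  S=O: 16 × 507 = 8112
  Σ(formed) = 8112 kJ
ΔH = Σ(broken) − Σ(formed) = 6232 − 8112 = −1880 kJ
For 5× the reaction as written: 5 × (−1880) = −9400 kJ

ΔH = −9400 kJ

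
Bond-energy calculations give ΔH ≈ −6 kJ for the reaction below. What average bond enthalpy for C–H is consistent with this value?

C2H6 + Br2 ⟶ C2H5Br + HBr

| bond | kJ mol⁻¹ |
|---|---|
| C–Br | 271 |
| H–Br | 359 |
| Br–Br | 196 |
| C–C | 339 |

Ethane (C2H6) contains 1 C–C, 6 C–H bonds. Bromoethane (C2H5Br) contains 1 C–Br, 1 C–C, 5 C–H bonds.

Let D be the C–H bond energy.
Σ(broken) = 1×196 + 1×339 + 6×D = 535 + 6D
Σ(formed) = 1×271 + 1×339 + 5×D + 1×359 = 969 + 5D
ΔH = Σ(broken) − Σ(formed) = (535 + 6D) − (969 + 5D) = −434 + D
Setting this equal to −6 kJ gives D = 428 kJ/mol.

D(C–H) ≈ 428 kJ/mol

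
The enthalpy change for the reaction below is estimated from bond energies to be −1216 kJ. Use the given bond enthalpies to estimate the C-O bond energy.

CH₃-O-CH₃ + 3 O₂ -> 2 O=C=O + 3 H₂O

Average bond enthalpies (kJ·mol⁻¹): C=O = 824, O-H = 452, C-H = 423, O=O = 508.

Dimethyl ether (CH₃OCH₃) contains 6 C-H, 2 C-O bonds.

Let D be the C-O bond energy.
Σ(broken) = 6×423 + 2×D + 3×508 = 4062 + 2D
Σ(formed) = 4×824 + 6×452 = 6008
ΔH = Σ(broken) − Σ(formed) = (4062 + 2D) − (6008) = −1946 + 2D
Setting this equal to −1216 kJ gives 2D = 730, so D = 365 kJ/mol.

D(C-O) ≈ 365 kJ/mol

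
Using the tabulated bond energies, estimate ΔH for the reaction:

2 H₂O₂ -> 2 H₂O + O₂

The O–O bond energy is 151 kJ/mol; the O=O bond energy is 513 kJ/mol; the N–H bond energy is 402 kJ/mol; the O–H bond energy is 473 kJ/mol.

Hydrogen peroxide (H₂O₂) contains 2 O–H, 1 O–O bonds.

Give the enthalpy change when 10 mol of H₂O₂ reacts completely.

ΔH = −1055 kJ

Bonds broken (reactants):
  O–H: 4 × 473 = 1892
  O–O: 2 × 151 = 302
  Σ(broken) = 2194 kJ
Bonds formed (products):
  O–H: 4 × 473 = 1892
  O=O: 1 × 513 = 513
  Σ(formed) = 2405 kJ
ΔH = Σ(broken) − Σ(formed) = 2194 − 2405 = −211 kJ
For 5× the reaction as written: 5 × (−211) = −1055 kJ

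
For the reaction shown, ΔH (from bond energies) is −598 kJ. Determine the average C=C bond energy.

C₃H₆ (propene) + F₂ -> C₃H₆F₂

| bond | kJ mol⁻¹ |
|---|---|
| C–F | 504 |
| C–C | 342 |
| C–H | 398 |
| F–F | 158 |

D(C=C) ≈ 594 kJ/mol

Let D be the C=C bond energy.
Σ(broken) = 1×342 + 6×398 + 1×D + 1×158 = 2888 + D
Σ(formed) = 2×342 + 2×504 + 6×398 = 4080
ΔH = Σ(broken) − Σ(formed) = (2888 + D) − (4080) = −1192 + D
Setting this equal to −598 kJ gives D = 594 kJ/mol.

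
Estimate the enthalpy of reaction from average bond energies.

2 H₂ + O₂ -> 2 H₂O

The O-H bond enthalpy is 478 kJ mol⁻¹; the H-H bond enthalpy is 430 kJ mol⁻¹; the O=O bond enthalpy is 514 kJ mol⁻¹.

ΔH ≈ −538 kJ

Bonds broken (reactants):
  H-H: 2 × 430 = 860
  O=O: 1 × 514 = 514
  Σ(broken) = 1374 kJ
Bonds formed (products):
  O-H: 4 × 478 = 1912
  Σ(formed) = 1912 kJ
ΔH = Σ(broken) − Σ(formed) = 1374 − 1912 = −538 kJ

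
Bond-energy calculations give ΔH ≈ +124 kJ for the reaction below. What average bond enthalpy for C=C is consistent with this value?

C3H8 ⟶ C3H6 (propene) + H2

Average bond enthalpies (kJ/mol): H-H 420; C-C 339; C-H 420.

D(C=C) ≈ 635 kJ/mol

Let D be the C=C bond energy.
Σ(broken) = 2×339 + 8×420 = 4038
Σ(formed) = 1×339 + 6×420 + 1×D + 1×420 = 3279 + D
ΔH = Σ(broken) − Σ(formed) = (4038) − (3279 + D) = +759 − D
Setting this equal to +124 kJ gives D = 635 kJ/mol.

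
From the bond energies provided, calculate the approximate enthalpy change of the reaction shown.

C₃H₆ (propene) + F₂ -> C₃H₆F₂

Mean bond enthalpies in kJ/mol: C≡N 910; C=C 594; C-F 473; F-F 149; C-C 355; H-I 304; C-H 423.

Bonds broken (reactants):
  C-C: 1 × 355 = 355
  C-H: 6 × 423 = 2538
  C=C: 1 × 594 = 594
  F-F: 1 × 149 = 149
  Σ(broken) = 3636 kJ
Bonds formed (products):
  C-C: 2 × 355 = 710
  C-F: 2 × 473 = 946
  C-H: 6 × 423 = 2538
  Σ(formed) = 4194 kJ
ΔH = Σ(broken) − Σ(formed) = 3636 − 4194 = −558 kJ

ΔH ≈ −558 kJ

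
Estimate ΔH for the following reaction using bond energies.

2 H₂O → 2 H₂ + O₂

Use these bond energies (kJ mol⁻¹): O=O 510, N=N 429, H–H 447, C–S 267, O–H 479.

Bonds broken (reactants):
  O–H: 4 × 479 = 1916
  Σ(broken) = 1916 kJ
Bonds formed (products):
  H–H: 2 × 447 = 894
  O=O: 1 × 510 = 510
  Σ(formed) = 1404 kJ
ΔH = Σ(broken) − Σ(formed) = 1916 − 1404 = +512 kJ

ΔH ≈ +512 kJ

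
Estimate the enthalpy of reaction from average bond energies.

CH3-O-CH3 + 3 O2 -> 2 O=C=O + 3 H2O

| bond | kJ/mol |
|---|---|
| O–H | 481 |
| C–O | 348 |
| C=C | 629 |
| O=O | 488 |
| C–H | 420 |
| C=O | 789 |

Bonds broken (reactants):
  C–H: 6 × 420 = 2520
  C–O: 2 × 348 = 696
  O=O: 3 × 488 = 1464
  Σ(broken) = 4680 kJ
Bonds formed (products):
  C=O: 4 × 789 = 3156
  O–H: 6 × 481 = 2886
  Σ(formed) = 6042 kJ
ΔH = Σ(broken) − Σ(formed) = 4680 − 6042 = −1362 kJ

ΔH ≈ −1362 kJ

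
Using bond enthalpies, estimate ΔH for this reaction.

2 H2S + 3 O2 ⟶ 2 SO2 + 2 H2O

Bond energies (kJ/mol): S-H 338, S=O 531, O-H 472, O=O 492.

ΔH ≈ −1184 kJ

Bonds broken (reactants):
  O=O: 3 × 492 = 1476
  S-H: 4 × 338 = 1352
  Σ(broken) = 2828 kJ
Bonds formed (products):
  O-H: 4 × 472 = 1888
  S=O: 4 × 531 = 2124
  Σ(formed) = 4012 kJ
ΔH = Σ(broken) − Σ(formed) = 2828 − 4012 = −1184 kJ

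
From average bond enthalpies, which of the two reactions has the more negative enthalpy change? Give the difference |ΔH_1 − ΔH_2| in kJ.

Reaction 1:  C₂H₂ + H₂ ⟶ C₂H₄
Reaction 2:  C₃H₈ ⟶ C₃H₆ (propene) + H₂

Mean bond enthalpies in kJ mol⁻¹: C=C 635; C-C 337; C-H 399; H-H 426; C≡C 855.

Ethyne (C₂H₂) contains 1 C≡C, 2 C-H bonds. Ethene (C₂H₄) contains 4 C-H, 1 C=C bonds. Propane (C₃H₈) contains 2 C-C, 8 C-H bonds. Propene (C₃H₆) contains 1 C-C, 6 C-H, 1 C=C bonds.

Reaction 1, by 226 kJ

Reaction 1:
  Bonds broken (reactants):
    C≡C: 1 × 855 = 855
    C-H: 2 × 399 = 798
    H-H: 1 × 426 = 426
    Σ(broken) = 2079 kJ
  Bonds formed (products):
    C-H: 4 × 399 = 1596
    C=C: 1 × 635 = 635
    Σ(formed) = 2231 kJ
  ΔH_1 = 2079 − 2231 = −152 kJ
Reaction 2:
  Bonds broken (reactants):
    C-C: 2 × 337 = 674
    C-H: 8 × 399 = 3192
    Σ(broken) = 3866 kJ
  Bonds formed (products):
    C-C: 1 × 337 = 337
    C-H: 6 × 399 = 2394
    C=C: 1 × 635 = 635
    H-H: 1 × 426 = 426
    Σ(formed) = 3792 kJ
  ΔH_2 = 3866 − 3792 = +74 kJ
ΔH_1 − ΔH_2 = −226 kJ, so reaction 1 has the more negative ΔH; |ΔH_1 − ΔH_2| = 226 kJ.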